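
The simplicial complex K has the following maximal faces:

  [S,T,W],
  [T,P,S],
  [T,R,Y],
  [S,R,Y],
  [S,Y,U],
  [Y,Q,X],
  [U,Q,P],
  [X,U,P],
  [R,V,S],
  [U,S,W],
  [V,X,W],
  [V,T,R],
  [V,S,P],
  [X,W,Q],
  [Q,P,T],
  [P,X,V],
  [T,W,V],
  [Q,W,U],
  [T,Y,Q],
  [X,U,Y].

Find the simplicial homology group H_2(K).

Fix the vertex order P < Q < R < S < T < U < V < W < X < Y and write every simplex with vertices in increasing order. Then dim K = 2 and the simplices of K are:

  0-simplices (10): P, Q, R, S, T, U, V, W, X, Y
  1-simplices (30): PQ, PS, PT, PU, PV, PX, QT, QU, QW, QX, QY, RS, RT, RV, RY, ST, SU, SV, SW, SY, TV, TW, TY, UW, UX, UY, VW, VX, WX, XY
  2-simplices (20): PQT, PQU, PST, PSV, PUX, PVX, QTY, QUW, QWX, QXY, RSV, RSY, RTV, RTY, STW, SUW, SUY, TVW, UXY, VWX

Hence C_0 ≅ Z^10, C_1 ≅ Z^30, C_2 ≅ Z^20.

The boundary map ∂_1: C_1 → C_0 sends each edge [p,q] (with p < q) to q − p. For instance
  ∂UX = X − U.
The resulting 10×30 matrix has rank 9, and its Smith normal form has invariant factors (1,1,1,1,1,1,1,1,1).

Boundary ∂_2: C_2 → C_1 maps a triangle to the signed sum of its edges. For instance
  ∂TVW = VW − TW + TV,
  ∂PUX = UX − PX + PU.
As a 30×20 matrix over Z this has rank 20, with invariant factors (1,1,1,1,1,1,1,1,1,1,1,1,1,1,1,1,1,1,1,2).

Reading off H_k = ker ∂_k / im ∂_{k+1}:

  H_2: rank ker ∂_2 − rank ∂_3 = (20 − 20) − 0 = 0, and there is no ∂_3, so H_2 = 0.

(K is a triangulation of the Klein bottle.)

H_2 = 0.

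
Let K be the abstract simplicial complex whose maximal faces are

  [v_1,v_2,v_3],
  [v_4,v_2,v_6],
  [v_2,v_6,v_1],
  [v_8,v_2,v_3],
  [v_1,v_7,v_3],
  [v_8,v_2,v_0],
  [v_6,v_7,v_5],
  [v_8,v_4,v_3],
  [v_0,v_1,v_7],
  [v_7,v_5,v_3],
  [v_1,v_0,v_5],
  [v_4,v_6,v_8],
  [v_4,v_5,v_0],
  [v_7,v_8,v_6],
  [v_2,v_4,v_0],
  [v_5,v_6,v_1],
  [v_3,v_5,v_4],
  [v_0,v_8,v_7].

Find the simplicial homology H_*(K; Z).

Take the total order v_0 < v_1 < v_2 < v_3 < v_4 < v_5 < v_6 < v_7 < v_8 on the vertex set. Then K (dimension 2) consists of the simplices:

  0-simplices (9): [v_0], [v_1], [v_2], [v_3], [v_4], [v_5], [v_6], [v_7], [v_8]
  1-simplices (27): (27 of them)
  2-simplices (18): (18 of them)

giving chain groups C_0 ≅ Z^9, C_1 ≅ Z^27, C_2 ≅ Z^18.

Boundary ∂_1: C_1 → C_0 maps an edge to its endpoints' difference, ∂[p,q] = q − p. For instance
  ∂[v_4,v_6] = [v_6] − [v_4].
The 9×27 boundary matrix has rank 8 and Smith normal form diag(1,1,1,1,1,1,1,1).

The boundary map ∂_2: C_2 → C_1 acts by ∂[p,q,r] = [q,r] − [p,r] + [p,q]. For instance
  ∂[v_6,v_7,v_8] = [v_7,v_8] − [v_6,v_8] + [v_6,v_7],
  ∂[v_4,v_6,v_8] = [v_6,v_8] − [v_4,v_8] + [v_4,v_6].
This gives a 27×18 integer matrix of rank 18; reducing to Smith normal form yields diagonal entries (1,1,1,1,1,1,1,1,1,1,1,1,1,1,1,1,1,2).

From H_k ≅ ker(∂_k) / im(∂_{k+1}) we obtain:

  H_0: rank C_0 − rank ∂_1 = 9 − 8 = 1, and the invariant factors of ∂_1 are all 1, so H_0 ≅ Z.
  H_1: rank ker ∂_1 − rank ∂_2 = (27 − 8) − 18 = 1, and ∂_2 has invariant factor 2 > 1, so H_1 ≅ Z × Z/2.
  H_2: rank ker ∂_2 − rank ∂_3 = (18 − 18) − 0 = 0, and there is no ∂_3, so H_2 ≅ 0.

H_0 = Z,  H_1 = Z × Z/2,  H_2 = 0.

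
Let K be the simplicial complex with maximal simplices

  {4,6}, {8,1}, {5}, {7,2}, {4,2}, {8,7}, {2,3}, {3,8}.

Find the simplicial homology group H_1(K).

H_1 ≅ Z.

Take the total order 1 < 2 < 3 < 4 < 5 < 6 < 7 < 8 on the vertex set. Then K (dimension 1) consists of the simplices:

  0-simplices (8): [1], [2], [3], [4], [5], [6], [7], [8]
  1-simplices (7): [1,8], [2,3], [2,4], [2,7], [3,8], [4,6], [7,8]

giving chain groups C_0 ≅ Z^8, C_1 ≅ Z^7.

Boundary ∂_1: C_1 → C_0 sends each edge [p,q] (with p < q) to q − p. For instance
  ∂[2,3] = [3] − [2].
As a 8×7 matrix over Z this has rank 6, with invariant factors (1,1,1,1,1,1).

Now H_k = ker ∂_k / im ∂_{k+1}, so:

  H_1: rank ker ∂_1 − rank ∂_2 = (7 − 6) − 0 = 1, and there is no ∂_2, so H_1 ≅ Z.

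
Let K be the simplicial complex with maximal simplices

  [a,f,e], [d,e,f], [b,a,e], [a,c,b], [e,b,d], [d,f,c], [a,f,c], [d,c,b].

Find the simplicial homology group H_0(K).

Fix the vertex order a < b < c < d < e < f and write every simplex with vertices in increasing order. Then dim K = 2 and the simplices of K are:

  0-simplices (6): a, b, c, d, e, f
  1-simplices (12): ab, ac, ae, af, bc, bd, be, cd, cf, de, df, ef
  2-simplices (8): abc, abe, acf, aef, bcd, bde, cdf, def

Hence C_0 ≅ Z^6, C_1 ≅ Z^12, C_2 ≅ Z^8.

The boundary map ∂_1: C_1 → C_0 is given by ∂[p,q] = [q] − [p].
This gives a 6×12 integer matrix of rank 5; reducing to Smith normal form yields diagonal entries (1,1,1,1,1).

The boundary map ∂_2: C_2 → C_1 sends each 2-simplex [p,q,r] to [q,r] − [p,r] + [p,q]. For instance
  ∂abe = be − ae + ab,
  ∂acf = cf − af + ac.
The resulting 12×8 matrix has rank 7, and its Smith normal form has invariant factors (1,1,1,1,1,1,1).

From H_k ≅ ker(∂_k) / im(∂_{k+1}) we obtain:

  H_0: rank C_0 − rank ∂_1 = 6 − 5 = 1, and the invariant factors of ∂_1 are all 1, so H_0 ≅ Z.

H_0 = Z.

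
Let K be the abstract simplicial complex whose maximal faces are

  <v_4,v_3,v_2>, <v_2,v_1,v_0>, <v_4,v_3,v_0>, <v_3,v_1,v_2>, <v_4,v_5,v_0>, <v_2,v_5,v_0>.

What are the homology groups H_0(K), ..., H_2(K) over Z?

We work with the vertex ordering v_0 < v_1 < v_2 < v_3 < v_4 < v_5. The simplices of K, each written with vertices in increasing order, are:

  0-simplices (6): [v_0], [v_1], [v_2], [v_3], [v_4], [v_5]
  1-simplices (12): [v_0,v_1], [v_0,v_2], [v_0,v_3], [v_0,v_4], [v_0,v_5], [v_1,v_2], [v_1,v_3], [v_2,v_3], [v_2,v_4], [v_2,v_5], [v_3,v_4], [v_4,v_5]
  2-simplices (6): [v_0,v_1,v_2], [v_0,v_2,v_5], [v_0,v_3,v_4], [v_0,v_4,v_5], [v_1,v_2,v_3], [v_2,v_3,v_4]

giving chain groups C_0 ≅ Z^6, C_1 ≅ Z^12, C_2 ≅ Z^6.

Boundary ∂_1: C_1 → C_0 is given by ∂[p,q] = [q] − [p]. For instance
  ∂[v_0,v_4] = [v_4] − [v_0].
This gives a 6×12 integer matrix of rank 5; reducing to Smith normal form yields diagonal entries (1,1,1,1,1).

∂_2: C_2 → C_1 maps a triangle to the signed sum of its edges. For instance
  ∂[v_0,v_3,v_4] = [v_3,v_4] − [v_0,v_4] + [v_0,v_3],
  ∂[v_0,v_4,v_5] = [v_4,v_5] − [v_0,v_5] + [v_0,v_4].
As a 12×6 matrix over Z this has rank 6, with invariant factors (1,1,1,1,1,1).

Reading off H_k = ker ∂_k / im ∂_{k+1}:

  H_0: rank C_0 − rank ∂_1 = 6 − 5 = 1, and the invariant factors of ∂_1 are all 1, so H_0 ≅ Z.
  H_1: rank ker ∂_1 − rank ∂_2 = (12 − 5) − 6 = 1, and the invariant factors of ∂_2 are all 1, so H_1 ≅ Z.
  H_2: rank ker ∂_2 − rank ∂_3 = (6 − 6) − 0 = 0, and there is no ∂_3, so H_2 ≅ 0.

As a check, the Euler characteristic is 6 − 12 + 6 = 0, which agrees with 1 − 1 + 0 = 0.

H_0 = Z,  H_1 = Z,  H_2 = 0.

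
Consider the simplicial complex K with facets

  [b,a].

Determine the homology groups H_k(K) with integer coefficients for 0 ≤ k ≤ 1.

Take the total order a < b on the vertex set. Then K (dimension 1) consists of the simplices:

  0-simplices (2): a, b
  1-simplices (1): ab

giving chain groups C_0 ≅ Z^2, C_1 ≅ Z^1.

The boundary map ∂_1: C_1 → C_0 sends each edge [p,q] (with p < q) to q − p.
This gives a 2×1 integer matrix of rank 1; reducing to Smith normal form yields diagonal entries (1).

Now H_k = ker ∂_k / im ∂_{k+1}, so:

  H_0: rank C_0 − rank ∂_1 = 2 − 1 = 1, and the invariant factors of ∂_1 are all 1, so H_0 ≅ Z.
  H_1: rank ker ∂_1 − rank ∂_2 = (1 − 1) − 0 = 0, and there is no ∂_2, so H_1 ≅ 0.

H_0 ≅ Z,  H_1 = 0.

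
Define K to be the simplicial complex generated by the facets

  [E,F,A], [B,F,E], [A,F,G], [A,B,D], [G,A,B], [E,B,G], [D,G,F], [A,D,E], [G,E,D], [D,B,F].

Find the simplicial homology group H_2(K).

H_2 = 0.

Fix the vertex order A < B < D < E < F < G and write every simplex with vertices in increasing order. Then dim K = 2 and the simplices of K are:

  0-simplices (6): A, B, D, E, F, G
  1-simplices (15): AB, AD, AE, AF, AG, BD, BE, BF, BG, DE, DF, DG, EF, EG, FG
  2-simplices (10): ABD, ABG, ADE, AEF, AFG, BDF, BEF, BEG, DEG, DFG

giving chain groups C_0 ≅ Z^6, C_1 ≅ Z^15, C_2 ≅ Z^10.

The boundary map ∂_1: C_1 → C_0 is given by ∂[p,q] = [q] − [p]. For instance
  ∂BD = D − B.
The resulting 6×15 matrix has rank 5, and its Smith normal form has invariant factors (1,1,1,1,1).

∂_2: C_2 → C_1 acts by ∂[p,q,r] = [q,r] − [p,r] + [p,q]. For instance
  ∂AEF = EF − AF + AE,
  ∂BEF = EF − BF + BE.
The 15×10 boundary matrix has rank 10 and Smith normal form diag(1,1,1,1,1,1,1,1,1,2).

From H_k ≅ ker(∂_k) / im(∂_{k+1}) we obtain:

  H_2: rank ker ∂_2 − rank ∂_3 = (10 − 10) − 0 = 0, and there is no ∂_3, so H_2 = 0.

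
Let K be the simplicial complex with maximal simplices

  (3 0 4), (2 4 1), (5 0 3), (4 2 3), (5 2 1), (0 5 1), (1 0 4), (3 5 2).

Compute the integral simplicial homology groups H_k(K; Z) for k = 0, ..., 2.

We work with the vertex ordering 0 < 1 < 2 < 3 < 4 < 5. The simplices of K, each written with vertices in increasing order, are:

  0-simplices (6): [0], [1], [2], [3], [4], [5]
  1-simplices (12): [0,1], [0,3], [0,4], [0,5], [1,2], [1,4], [1,5], [2,3], [2,4], [2,5], [3,4], [3,5]
  2-simplices (8): [0,1,4], [0,1,5], [0,3,4], [0,3,5], [1,2,4], [1,2,5], [2,3,4], [2,3,5]

giving chain groups C_0 ≅ Z^6, C_1 ≅ Z^12, C_2 ≅ Z^8.

The boundary map ∂_1: C_1 → C_0 is given by ∂[p,q] = [q] − [p]. For instance
  ∂[1,2] = [2] − [1].
This gives a 6×12 integer matrix of rank 5; reducing to Smith normal form yields diagonal entries (1,1,1,1,1).

Boundary ∂_2: C_2 → C_1 acts by ∂[p,q,r] = [q,r] − [p,r] + [p,q]. For instance
  ∂[2,3,5] = [3,5] − [2,5] + [2,3],
  ∂[0,1,5] = [1,5] − [0,5] + [0,1].
The resulting 12×8 matrix has rank 7, and its Smith normal form has invariant factors (1,1,1,1,1,1,1).

Reading off H_k = ker ∂_k / im ∂_{k+1}:

  H_0: rank C_0 − rank ∂_1 = 6 − 5 = 1, and the invariant factors of ∂_1 are all 1, so H_0 = Z.
  H_1: rank ker ∂_1 − rank ∂_2 = (12 − 5) − 7 = 0, and the invariant factors of ∂_2 are all 1, so H_1 = 0.
  H_2: rank ker ∂_2 − rank ∂_3 = (8 − 7) − 0 = 1, and there is no ∂_3, so H_2 = Z.

As a check, the Euler characteristic is 6 − 12 + 8 = 2, which agrees with 1 − 0 + 1 = 2.
(K is a triangulation of the 2-sphere S^2.)

H_0 ≅ Z,  H_1 = 0,  H_2 ≅ Z.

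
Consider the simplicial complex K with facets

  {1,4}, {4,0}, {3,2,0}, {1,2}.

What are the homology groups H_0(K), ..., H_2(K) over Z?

H_0 ≅ Z,  H_1 ≅ Z,  H_2 = 0.

Order the vertices as 0 < 1 < 2 < 3 < 4. Listing each simplex with vertices in this order, K has dimension 2 with simplices:

  0-simplices (5): [0], [1], [2], [3], [4]
  1-simplices (6): [0,2], [0,3], [0,4], [1,2], [1,4], [2,3]
  2-simplices (1): [0,2,3]

Hence C_0 ≅ Z^5, C_1 ≅ Z^6, C_2 ≅ Z^1.

∂_1: C_1 → C_0 maps an edge to its endpoints' difference, ∂[p,q] = q − p. For instance
  ∂[2,3] = [3] − [2].
The 5×6 boundary matrix has rank 4 and Smith normal form diag(1,1,1,1).

∂_2: C_2 → C_1 maps a triangle to the signed sum of its edges. For instance
  ∂[0,2,3] = [2,3] − [0,3] + [0,2].
The 6×1 boundary matrix has rank 1 and Smith normal form diag(1).

Computing H_k = (kernel of ∂_k) / (image of ∂_{k+1}):

  H_0: rank C_0 − rank ∂_1 = 5 − 4 = 1, and the invariant factors of ∂_1 are all 1, so H_0 = Z.
  H_1: rank ker ∂_1 − rank ∂_2 = (6 − 4) − 1 = 1, and the invariant factors of ∂_2 are all 1, so H_1 = Z.
  H_2: rank ker ∂_2 − rank ∂_3 = (1 − 1) − 0 = 0, and there is no ∂_3, so H_2 = 0.

As a check, the Euler characteristic is 5 − 6 + 1 = 0, which agrees with 1 − 1 + 0 = 0.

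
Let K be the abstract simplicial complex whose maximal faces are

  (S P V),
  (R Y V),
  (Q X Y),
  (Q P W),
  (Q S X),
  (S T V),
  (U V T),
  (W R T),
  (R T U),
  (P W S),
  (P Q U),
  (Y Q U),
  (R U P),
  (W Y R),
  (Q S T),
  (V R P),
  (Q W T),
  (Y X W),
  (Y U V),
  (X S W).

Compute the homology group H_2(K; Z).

H_2 = 0.

Take the total order P < Q < R < S < T < U < V < W < X < Y on the vertex set. Then K (dimension 2) consists of the simplices:

  0-simplices (10): P, Q, R, S, T, U, V, W, X, Y
  1-simplices (30): PQ, PR, PS, PU, PV, PW, QS, QT, QU, QW, QX, QY, RT, RU, RV, RW, RY, ST, SV, SW, SX, TU, TV, TW, UV, UY, VY, WX, WY, XY
  2-simplices (20): PQU, PQW, PRU, PRV, PSV, PSW, QST, QSX, QTW, QUY, QXY, RTU, RTW, RVY, RWY, STV, SWX, TUV, UVY, WXY

Hence C_0 ≅ Z^10, C_1 ≅ Z^30, C_2 ≅ Z^20.

∂_1: C_1 → C_0 maps an edge to its endpoints' difference, ∂[p,q] = q − p.
As a 10×30 matrix over Z this has rank 9, with invariant factors (1,1,1,1,1,1,1,1,1).

The boundary map ∂_2: C_2 → C_1 maps a triangle to the signed sum of its edges. For instance
  ∂RWY = WY − RY + RW,
  ∂PSW = SW − PW + PS.
This gives a 30×20 integer matrix of rank 20; reducing to Smith normal form yields diagonal entries (1,1,1,1,1,1,1,1,1,1,1,1,1,1,1,1,1,1,1,2).

Reading off H_k = ker ∂_k / im ∂_{k+1}:

  H_2: rank ker ∂_2 − rank ∂_3 = (20 − 20) − 0 = 0, and there is no ∂_3, so H_2 = 0.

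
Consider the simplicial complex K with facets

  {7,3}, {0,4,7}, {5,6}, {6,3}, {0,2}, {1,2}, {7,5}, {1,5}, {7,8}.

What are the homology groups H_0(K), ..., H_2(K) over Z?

Take the total order 0 < 1 < 2 < 3 < 4 < 5 < 6 < 7 < 8 on the vertex set. Then K (dimension 2) consists of the simplices:

  0-simplices (9): [0], [1], [2], [3], [4], [5], [6], [7], [8]
  1-simplices (11): [0,2], [0,4], [0,7], [1,2], [1,5], [3,6], [3,7], [4,7], [5,6], [5,7], [7,8]
  2-simplices (1): [0,4,7]

Hence C_0 ≅ Z^9, C_1 ≅ Z^11, C_2 ≅ Z^1.

Boundary ∂_1: C_1 → C_0 sends each edge [p,q] (with p < q) to q − p.
The 9×11 boundary matrix has rank 8 and Smith normal form diag(1,1,1,1,1,1,1,1).

Boundary ∂_2: C_2 → C_1 sends each 2-simplex [p,q,r] to [q,r] − [p,r] + [p,q]. For instance
  ∂[0,4,7] = [4,7] − [0,7] + [0,4].
The 11×1 boundary matrix has rank 1 and Smith normal form diag(1).

From H_k ≅ ker(∂_k) / im(∂_{k+1}) we obtain:

  H_0: rank C_0 − rank ∂_1 = 9 − 8 = 1, and the invariant factors of ∂_1 are all 1, so H_0 = Z.
  H_1: rank ker ∂_1 − rank ∂_2 = (11 − 8) − 1 = 2, and the invariant factors of ∂_2 are all 1, so H_1 = Z^2.
  H_2: rank ker ∂_2 − rank ∂_3 = (1 − 1) − 0 = 0, and there is no ∂_3, so H_2 = 0.

H_0 ≅ Z,  H_1 ≅ Z^2,  H_2 = 0.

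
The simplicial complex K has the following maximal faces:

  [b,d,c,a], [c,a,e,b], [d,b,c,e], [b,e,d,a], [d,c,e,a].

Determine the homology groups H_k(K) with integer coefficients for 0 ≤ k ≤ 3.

H_0 ≅ Z,  H_1 = 0,  H_2 = 0,  H_3 ≅ Z.

Take the total order a < b < c < d < e on the vertex set. Then K (dimension 3) consists of the simplices:

  0-simplices (5): a, b, c, d, e
  1-simplices (10): ab, ac, ad, ae, bc, bd, be, cd, ce, de
  2-simplices (10): abc, abd, abe, acd, ace, ade, bcd, bce, bde, cde
  3-simplices (5): abcd, abce, abde, acde, bcde

so the chain groups are C_0 ≅ Z^5, C_1 ≅ Z^10, C_2 ≅ Z^10, C_3 ≅ Z^5.

The boundary map ∂_1: C_1 → C_0 is given by ∂[p,q] = [q] − [p]. For instance
  ∂ad = d − a.
This gives a 5×10 integer matrix of rank 4; reducing to Smith normal form yields diagonal entries (1,1,1,1).

The boundary map ∂_2: C_2 → C_1 maps a triangle to the signed sum of its edges. For instance
  ∂bce = ce − be + bc,
  ∂cde = de − ce + cd.
The resulting 10×10 matrix has rank 6, and its Smith normal form has invariant factors (1,1,1,1,1,1).

∂_3: C_3 → C_2 sends each 3-simplex σ to the alternating sum Σ_i (−1)^i (σ with its i-th vertex removed). For instance
  ∂abcd = bcd − acd + abd − abc,
  ∂abce = bce − ace + abe − abc.
The resulting 10×5 matrix has rank 4, and its Smith normal form has invariant factors (1,1,1,1).

From H_k ≅ ker(∂_k) / im(∂_{k+1}) we obtain:

  H_0: rank C_0 − rank ∂_1 = 5 − 4 = 1, and the invariant factors of ∂_1 are all 1, so H_0 ≅ Z.
  H_1: rank ker ∂_1 − rank ∂_2 = (10 − 4) − 6 = 0, and the invariant factors of ∂_2 are all 1, so H_1 ≅ 0.
  H_2: rank ker ∂_2 − rank ∂_3 = (10 − 6) − 4 = 0, and the invariant factors of ∂_3 are all 1, so H_2 ≅ 0.
  H_3: rank ker ∂_3 − rank ∂_4 = (5 − 4) − 0 = 1, and there is no ∂_4, so H_3 ≅ Z.

As a check, the Euler characteristic is 5 − 10 + 10 − 5 = 0, which agrees with 1 − 0 + 0 − 1 = 0.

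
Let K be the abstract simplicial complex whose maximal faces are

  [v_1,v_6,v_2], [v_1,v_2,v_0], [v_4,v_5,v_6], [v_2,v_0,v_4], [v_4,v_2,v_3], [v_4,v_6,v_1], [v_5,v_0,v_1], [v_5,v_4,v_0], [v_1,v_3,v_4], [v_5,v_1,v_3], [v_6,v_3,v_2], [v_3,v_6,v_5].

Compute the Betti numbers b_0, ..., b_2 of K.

Fix the vertex order v_0 < v_1 < v_2 < v_3 < v_4 < v_5 < v_6 and write every simplex with vertices in increasing order. Then dim K = 2 and the simplices of K are:

  0-simplices (7): [v_0], [v_1], [v_2], [v_3], [v_4], [v_5], [v_6]
  1-simplices (18): (18 of them)
  2-simplices (12): (12 of them)

so the chain groups are C_0 ≅ Z^7, C_1 ≅ Z^18, C_2 ≅ Z^12.

∂_1: C_1 → C_0 maps an edge to its endpoints' difference, ∂[p,q] = q − p. For instance
  ∂[v_1,v_4] = [v_4] − [v_1].
The 7×18 boundary matrix has rank 6 and Smith normal form diag(1,1,1,1,1,1).

The boundary map ∂_2: C_2 → C_1 acts by ∂[p,q,r] = [q,r] − [p,r] + [p,q]. For instance
  ∂[v_3,v_5,v_6] = [v_5,v_6] − [v_3,v_6] + [v_3,v_5],
  ∂[v_0,v_1,v_5] = [v_1,v_5] − [v_0,v_5] + [v_0,v_1].
As a 18×12 matrix over Z this has rank 12, with invariant factors (1,1,1,1,1,1,1,1,1,1,1,2).

Computing H_k = (kernel of ∂_k) / (image of ∂_{k+1}):

  H_0: rank C_0 − rank ∂_1 = 7 − 6 = 1, and the invariant factors of ∂_1 are all 1, so H_0 = Z.
  H_1: rank ker ∂_1 − rank ∂_2 = (18 − 6) − 12 = 0, and ∂_2 has invariant factor 2 > 1, so H_1 = Z/2.
  H_2: rank ker ∂_2 − rank ∂_3 = (12 − 12) − 0 = 0, and there is no ∂_3, so H_2 = 0.

(K is a triangulation of the real projective plane RP^2.)

Hence the Betti numbers are b_0 = 1, b_1 = 0, b_2 = 0.

b_0 = 1, b_1 = 0, b_2 = 0.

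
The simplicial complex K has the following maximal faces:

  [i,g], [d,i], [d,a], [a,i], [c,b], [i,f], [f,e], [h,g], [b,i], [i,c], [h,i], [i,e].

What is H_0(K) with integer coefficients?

H_0 ≅ Z.

Order the vertices as a < b < c < d < e < f < g < h < i. Listing each simplex with vertices in this order, K has dimension 1 with simplices:

  0-simplices (9): a, b, c, d, e, f, g, h, i
  1-simplices (12): ad, ai, bc, bi, ci, di, ef, ei, fi, gh, gi, hi

Hence C_0 ≅ Z^9, C_1 ≅ Z^12.

∂_1: C_1 → C_0 is given by ∂[p,q] = [q] − [p].
As a 9×12 matrix over Z this has rank 8, with invariant factors (1,1,1,1,1,1,1,1).

From H_k ≅ ker(∂_k) / im(∂_{k+1}) we obtain:

  H_0: rank C_0 − rank ∂_1 = 9 − 8 = 1, and the invariant factors of ∂_1 are all 1, so H_0 = Z.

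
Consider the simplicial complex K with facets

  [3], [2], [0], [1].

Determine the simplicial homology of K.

Fix the vertex order 0 < 1 < 2 < 3 and write every simplex with vertices in increasing order. Then dim K = 0 and the simplices of K are:

  0-simplices (4): [0], [1], [2], [3]

Hence C_0 ≅ Z^4.

Reading off H_k = ker ∂_k / im ∂_{k+1}:

  H_0: rank C_0 − rank ∂_1 = 4 − 0 = 4, and there is no ∂_1, so H_0 = Z^4.

H_0 ≅ Z^4.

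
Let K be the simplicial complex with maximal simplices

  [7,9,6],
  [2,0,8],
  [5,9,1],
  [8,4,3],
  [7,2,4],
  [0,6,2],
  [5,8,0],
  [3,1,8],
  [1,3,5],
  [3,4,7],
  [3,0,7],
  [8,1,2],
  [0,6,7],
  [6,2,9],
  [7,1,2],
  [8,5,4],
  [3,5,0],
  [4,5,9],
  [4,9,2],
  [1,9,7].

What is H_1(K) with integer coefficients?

Take the total order 0 < 1 < 2 < 3 < 4 < 5 < 6 < 7 < 8 < 9 on the vertex set. Then K (dimension 2) consists of the simplices:

  0-simplices (10): [0], [1], [2], [3], [4], [5], [6], [7], [8], [9]
  1-simplices (30): (30 of them)
  2-simplices (20): (20 of them)

giving chain groups C_0 ≅ Z^10, C_1 ≅ Z^30, C_2 ≅ Z^20.

∂_1: C_1 → C_0 is given by ∂[p,q] = [q] − [p]. For instance
  ∂[1,9] = [9] − [1].
The resulting 10×30 matrix has rank 9, and its Smith normal form has invariant factors (1,1,1,1,1,1,1,1,1).

The boundary map ∂_2: C_2 → C_1 acts by ∂[p,q,r] = [q,r] − [p,r] + [p,q]. For instance
  ∂[1,2,7] = [2,7] − [1,7] + [1,2],
  ∂[2,4,9] = [4,9] − [2,9] + [2,4].
The 30×20 boundary matrix has rank 20 and Smith normal form diag(1,1,1,1,1,1,1,1,1,1,1,1,1,1,1,1,1,1,1,2).

From H_k ≅ ker(∂_k) / im(∂_{k+1}) we obtain:

  H_1: rank ker ∂_1 − rank ∂_2 = (30 − 9) − 20 = 1, and ∂_2 has invariant factor 2 > 1, so H_1 ≅ Z × Z/2.

H_1 = Z × Z/2.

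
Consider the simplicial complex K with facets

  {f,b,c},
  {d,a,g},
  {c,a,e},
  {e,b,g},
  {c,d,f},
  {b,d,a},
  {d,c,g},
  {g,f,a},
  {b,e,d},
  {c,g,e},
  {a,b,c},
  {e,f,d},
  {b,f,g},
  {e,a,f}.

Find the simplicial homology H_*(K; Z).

Take the total order a < b < c < d < e < f < g on the vertex set. Then K (dimension 2) consists of the simplices:

  0-simplices (7): a, b, c, d, e, f, g
  1-simplices (21): ab, ac, ad, ae, af, ag, bc, bd, be, bf, bg, cd, ce, cf, cg, de, df, dg, ef, eg, fg
  2-simplices (14): abc, abd, ace, adg, aef, afg, bcf, bde, beg, bfg, cdf, cdg, ceg, def

Hence C_0 ≅ Z^7, C_1 ≅ Z^21, C_2 ≅ Z^14.

∂_1: C_1 → C_0 sends each edge [p,q] (with p < q) to q − p.
The resulting 7×21 matrix has rank 6, and its Smith normal form has invariant factors (1,1,1,1,1,1).

The boundary map ∂_2: C_2 → C_1 maps a triangle to the signed sum of its edges. For instance
  ∂aef = ef − af + ae,
  ∂ace = ce − ae + ac.
The resulting 21×14 matrix has rank 13, and its Smith normal form has invariant factors (1,1,1,1,1,1,1,1,1,1,1,1,1).

Reading off H_k = ker ∂_k / im ∂_{k+1}:

  H_0: rank C_0 − rank ∂_1 = 7 − 6 = 1, and the invariant factors of ∂_1 are all 1, so H_0 ≅ Z.
  H_1: rank ker ∂_1 − rank ∂_2 = (21 − 6) − 13 = 2, and the invariant factors of ∂_2 are all 1, so H_1 ≅ Z^2.
  H_2: rank ker ∂_2 − rank ∂_3 = (14 − 13) − 0 = 1, and there is no ∂_3, so H_2 ≅ Z.

(K is a triangulation of the torus T^2.)

H_0 ≅ Z,  H_1 ≅ Z^2,  H_2 ≅ Z.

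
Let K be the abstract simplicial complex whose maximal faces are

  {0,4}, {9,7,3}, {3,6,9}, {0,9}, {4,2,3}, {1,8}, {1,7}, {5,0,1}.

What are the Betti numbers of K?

b_0 = 1, b_1 = 2, b_2 = 0.

Order the vertices as 0 < 1 < 2 < 3 < 4 < 5 < 6 < 7 < 8 < 9. Listing each simplex with vertices in this order, K has dimension 2 with simplices:

  0-simplices (10): [0], [1], [2], [3], [4], [5], [6], [7], [8], [9]
  1-simplices (15): [0,1], [0,4], [0,5], [0,9], [1,5], [1,7], [1,8], [2,3], [2,4], [3,4], [3,6], [3,7], [3,9], [6,9], [7,9]
  2-simplices (4): [0,1,5], [2,3,4], [3,6,9], [3,7,9]

Hence C_0 ≅ Z^10, C_1 ≅ Z^15, C_2 ≅ Z^4.

∂_1: C_1 → C_0 is given by ∂[p,q] = [q] − [p]. For instance
  ∂[1,7] = [7] − [1].
The 10×15 boundary matrix has rank 9 and Smith normal form diag(1,1,1,1,1,1,1,1,1).

∂_2: C_2 → C_1 maps a triangle to the signed sum of its edges. For instance
  ∂[0,1,5] = [1,5] − [0,5] + [0,1],
  ∂[3,7,9] = [7,9] − [3,9] + [3,7].
This gives a 15×4 integer matrix of rank 4; reducing to Smith normal form yields diagonal entries (1,1,1,1).

Reading off H_k = ker ∂_k / im ∂_{k+1}:

  H_0: rank C_0 − rank ∂_1 = 10 − 9 = 1, and the invariant factors of ∂_1 are all 1, so H_0 = Z.
  H_1: rank ker ∂_1 − rank ∂_2 = (15 − 9) − 4 = 2, and the invariant factors of ∂_2 are all 1, so H_1 = Z^2.
  H_2: rank ker ∂_2 − rank ∂_3 = (4 − 4) − 0 = 0, and there is no ∂_3, so H_2 = 0.

Hence the Betti numbers are b_0 = 1, b_1 = 2, b_2 = 0.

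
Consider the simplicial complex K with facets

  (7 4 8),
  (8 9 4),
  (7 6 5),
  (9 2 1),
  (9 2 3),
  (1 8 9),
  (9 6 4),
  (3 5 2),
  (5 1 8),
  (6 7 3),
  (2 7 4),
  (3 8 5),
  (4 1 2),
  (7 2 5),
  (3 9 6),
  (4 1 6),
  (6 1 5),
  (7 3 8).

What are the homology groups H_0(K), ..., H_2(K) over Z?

H_0 ≅ Z,  H_1 ≅ Z ⊕ Z/2Z,  H_2 = 0.

Order the vertices as 1 < 2 < 3 < 4 < 5 < 6 < 7 < 8 < 9. Listing each simplex with vertices in this order, K has dimension 2 with simplices:

  0-simplices (9): [1], [2], [3], [4], [5], [6], [7], [8], [9]
  1-simplices (27): (27 of them)
  2-simplices (18): [1,2,4], [1,2,9], [1,4,6], [1,5,6], [1,5,8], [1,8,9], [2,3,5], [2,3,9], [2,4,7], [2,5,7], [3,5,8], [3,6,7], [3,6,9], [3,7,8], [4,6,9], [4,7,8], [4,8,9], [5,6,7]

giving chain groups C_0 ≅ Z^9, C_1 ≅ Z^27, C_2 ≅ Z^18.

The boundary map ∂_1: C_1 → C_0 sends each edge [p,q] (with p < q) to q − p. For instance
  ∂[3,5] = [5] − [3].
The 9×27 boundary matrix has rank 8 and Smith normal form diag(1,1,1,1,1,1,1,1).

Boundary ∂_2: C_2 → C_1 sends each 2-simplex [p,q,r] to [q,r] − [p,r] + [p,q]. For instance
  ∂[2,5,7] = [5,7] − [2,7] + [2,5],
  ∂[3,6,7] = [6,7] − [3,7] + [3,6].
This gives a 27×18 integer matrix of rank 18; reducing to Smith normal form yields diagonal entries (1,1,1,1,1,1,1,1,1,1,1,1,1,1,1,1,1,2).

Now H_k = ker ∂_k / im ∂_{k+1}, so:

  H_0: rank C_0 − rank ∂_1 = 9 − 8 = 1, and the invariant factors of ∂_1 are all 1, so H_0 ≅ Z.
  H_1: rank ker ∂_1 − rank ∂_2 = (27 − 8) − 18 = 1, and ∂_2 has invariant factor 2 > 1, so H_1 ≅ Z ⊕ Z/2Z.
  H_2: rank ker ∂_2 − rank ∂_3 = (18 − 18) − 0 = 0, and there is no ∂_3, so H_2 ≅ 0.

(K is a triangulation of the Klein bottle.)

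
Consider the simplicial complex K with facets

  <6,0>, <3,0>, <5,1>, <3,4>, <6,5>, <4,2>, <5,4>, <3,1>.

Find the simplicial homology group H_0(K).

H_0 ≅ Z.

K has 7 vertices, 8 edges.
rank ∂_0 = 0, rank ∂_1 = 6 ⇒ b_0 = 7 − 0 − 6 = 1; all invariant factors of ∂_1 are 1 so no torsion. So H_0 = Z.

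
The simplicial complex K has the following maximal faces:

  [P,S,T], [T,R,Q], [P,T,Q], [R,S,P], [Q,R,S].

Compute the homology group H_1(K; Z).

H_1 = Z.

Fix the vertex order P < Q < R < S < T and write every simplex with vertices in increasing order. Then dim K = 2 and the simplices of K are:

  0-simplices (5): P, Q, R, S, T
  1-simplices (10): PQ, PR, PS, PT, QR, QS, QT, RS, RT, ST
  2-simplices (5): PQT, PRS, PST, QRS, QRT

so the chain groups are C_0 ≅ Z^5, C_1 ≅ Z^10, C_2 ≅ Z^5.

The boundary map ∂_1: C_1 → C_0 sends each edge [p,q] (with p < q) to q − p. For instance
  ∂PT = T − P.
The resulting 5×10 matrix has rank 4, and its Smith normal form has invariant factors (1,1,1,1).

The boundary map ∂_2: C_2 → C_1 sends each 2-simplex [p,q,r] to [q,r] − [p,r] + [p,q]. For instance
  ∂PRS = RS − PS + PR,
  ∂QRT = RT − QT + QR.
The 10×5 boundary matrix has rank 5 and Smith normal form diag(1,1,1,1,1).

Now H_k = ker ∂_k / im ∂_{k+1}, so:

  H_1: rank ker ∂_1 − rank ∂_2 = (10 − 4) − 5 = 1, and the invariant factors of ∂_2 are all 1, so H_1 ≅ Z.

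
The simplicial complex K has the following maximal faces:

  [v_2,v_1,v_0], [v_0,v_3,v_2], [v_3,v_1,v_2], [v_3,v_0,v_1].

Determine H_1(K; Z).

H_1 = 0.

K has 4 vertices, 6 edges, 4 triangles.
rank ∂_1 = 3, rank ∂_2 = 3 ⇒ b_1 = 6 − 3 − 3 = 0; all invariant factors of ∂_2 are 1 so no torsion. So H_1 ≅ 0.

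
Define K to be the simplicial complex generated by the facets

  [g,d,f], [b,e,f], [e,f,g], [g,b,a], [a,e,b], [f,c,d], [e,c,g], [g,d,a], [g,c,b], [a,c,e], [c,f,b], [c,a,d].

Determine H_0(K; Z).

H_0 = Z.

Fix the vertex order a < b < c < d < e < f < g and write every simplex with vertices in increasing order. Then dim K = 2 and the simplices of K are:

  0-simplices (7): a, b, c, d, e, f, g
  1-simplices (18): ab, ac, ad, ae, ag, bc, be, bf, bg, cd, ce, cf, cg, df, dg, ef, eg, fg
  2-simplices (12): abe, abg, acd, ace, adg, bcf, bcg, bef, cdf, ceg, dfg, efg

giving chain groups C_0 ≅ Z^7, C_1 ≅ Z^18, C_2 ≅ Z^12.

Boundary ∂_1: C_1 → C_0 sends each edge [p,q] (with p < q) to q − p.
The resulting 7×18 matrix has rank 6, and its Smith normal form has invariant factors (1,1,1,1,1,1).

∂_2: C_2 → C_1 sends each 2-simplex [p,q,r] to [q,r] − [p,r] + [p,q]. For instance
  ∂bcf = cf − bf + bc,
  ∂bcg = cg − bg + bc.
The 18×12 boundary matrix has rank 12 and Smith normal form diag(1,1,1,1,1,1,1,1,1,1,1,2).

Reading off H_k = ker ∂_k / im ∂_{k+1}:

  H_0: rank C_0 − rank ∂_1 = 7 − 6 = 1, and the invariant factors of ∂_1 are all 1, so H_0 = Z.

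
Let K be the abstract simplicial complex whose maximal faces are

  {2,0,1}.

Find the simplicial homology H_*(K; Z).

K has 3 vertices, 3 edges, 1 triangle.
rank ∂_0 = 0, rank ∂_1 = 2 ⇒ b_0 = 3 − 0 − 2 = 1; all invariant factors of ∂_1 are 1 so no torsion. So H_0 = Z.
rank ∂_1 = 2, rank ∂_2 = 1 ⇒ b_1 = 3 − 2 − 1 = 0; all invariant factors of ∂_2 are 1 so no torsion. So H_1 = 0.
rank ∂_2 = 1, rank ∂_3 = 0 ⇒ b_2 = 1 − 1 − 0 = 0. So H_2 = 0.

H_0 = Z,  H_1 = 0,  H_2 = 0.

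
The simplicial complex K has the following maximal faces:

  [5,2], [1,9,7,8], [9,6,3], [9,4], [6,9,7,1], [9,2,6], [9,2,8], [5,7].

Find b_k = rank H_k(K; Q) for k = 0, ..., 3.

b_0 = 1, b_1 = 1, b_2 = 0, b_3 = 0.

Fix the vertex order 1 < 2 < 3 < 4 < 5 < 6 < 7 < 8 < 9 and write every simplex with vertices in increasing order. Then dim K = 3 and the simplices of K are:

  0-simplices (9): [1], [2], [3], [4], [5], [6], [7], [8], [9]
  1-simplices (17): [1,6], [1,7], [1,8], [1,9], [2,5], [2,6], [2,8], [2,9], [3,6], [3,9], [4,9], [5,7], [6,7], [6,9], [7,8], [7,9], [8,9]
  2-simplices (10): [1,6,7], [1,6,9], [1,7,8], [1,7,9], [1,8,9], [2,6,9], [2,8,9], [3,6,9], [6,7,9], [7,8,9]
  3-simplices (2): [1,6,7,9], [1,7,8,9]

so the chain groups are C_0 ≅ Z^9, C_1 ≅ Z^17, C_2 ≅ Z^10, C_3 ≅ Z^2.

The boundary map ∂_1: C_1 → C_0 sends each edge [p,q] (with p < q) to q − p. For instance
  ∂[2,9] = [9] − [2].
This gives a 9×17 integer matrix of rank 8; reducing to Smith normal form yields diagonal entries (1,1,1,1,1,1,1,1).

Boundary ∂_2: C_2 → C_1 maps a triangle to the signed sum of its edges. For instance
  ∂[7,8,9] = [8,9] − [7,9] + [7,8],
  ∂[2,6,9] = [6,9] − [2,9] + [2,6].
The resulting 17×10 matrix has rank 8, and its Smith normal form has invariant factors (1,1,1,1,1,1,1,1).

∂_3: C_3 → C_2 sends each 3-simplex σ to the alternating sum Σ_i (−1)^i (σ with its i-th vertex removed). For instance
  ∂[1,7,8,9] = [7,8,9] − [1,8,9] + [1,7,9] − [1,7,8],
  ∂[1,6,7,9] = [6,7,9] − [1,7,9] + [1,6,9] − [1,6,7].
The 10×2 boundary matrix has rank 2 and Smith normal form diag(1,1).

Reading off H_k = ker ∂_k / im ∂_{k+1}:

  H_0: rank C_0 − rank ∂_1 = 9 − 8 = 1, and the invariant factors of ∂_1 are all 1, so H_0 = Z.
  H_1: rank ker ∂_1 − rank ∂_2 = (17 − 8) − 8 = 1, and the invariant factors of ∂_2 are all 1, so H_1 = Z.
  H_2: rank ker ∂_2 − rank ∂_3 = (10 − 8) − 2 = 0, and the invariant factors of ∂_3 are all 1, so H_2 = 0.
  H_3: rank ker ∂_3 − rank ∂_4 = (2 − 2) − 0 = 0, and there is no ∂_4, so H_3 = 0.

Hence the Betti numbers are b_0 = 1, b_1 = 1, b_2 = 0, b_3 = 0.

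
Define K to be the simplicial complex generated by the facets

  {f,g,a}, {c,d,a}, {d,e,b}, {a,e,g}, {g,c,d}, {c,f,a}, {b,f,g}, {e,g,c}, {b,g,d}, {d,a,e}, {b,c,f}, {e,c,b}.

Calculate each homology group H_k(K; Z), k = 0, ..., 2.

H_0 ≅ Z,  H_1 ≅ Z/2,  H_2 = 0.

Order the vertices as a < b < c < d < e < f < g. Listing each simplex with vertices in this order, K has dimension 2 with simplices:

  0-simplices (7): a, b, c, d, e, f, g
  1-simplices (18): ac, ad, ae, af, ag, bc, bd, be, bf, bg, cd, ce, cf, cg, de, dg, eg, fg
  2-simplices (12): acd, acf, ade, aeg, afg, bce, bcf, bde, bdg, bfg, cdg, ceg

Hence C_0 ≅ Z^7, C_1 ≅ Z^18, C_2 ≅ Z^12.

Boundary ∂_1: C_1 → C_0 is given by ∂[p,q] = [q] − [p]. For instance
  ∂af = f − a.
The 7×18 boundary matrix has rank 6 and Smith normal form diag(1,1,1,1,1,1).

∂_2: C_2 → C_1 sends each 2-simplex [p,q,r] to [q,r] − [p,r] + [p,q]. For instance
  ∂ceg = eg − cg + ce,
  ∂bdg = dg − bg + bd.
As a 18×12 matrix over Z this has rank 12, with invariant factors (1,1,1,1,1,1,1,1,1,1,1,2).

From H_k ≅ ker(∂_k) / im(∂_{k+1}) we obtain:

  H_0: rank C_0 − rank ∂_1 = 7 − 6 = 1, and the invariant factors of ∂_1 are all 1, so H_0 ≅ Z.
  H_1: rank ker ∂_1 − rank ∂_2 = (18 − 6) − 12 = 0, and ∂_2 has invariant factor 2 > 1, so H_1 ≅ Z/2.
  H_2: rank ker ∂_2 − rank ∂_3 = (12 − 12) − 0 = 0, and there is no ∂_3, so H_2 ≅ 0.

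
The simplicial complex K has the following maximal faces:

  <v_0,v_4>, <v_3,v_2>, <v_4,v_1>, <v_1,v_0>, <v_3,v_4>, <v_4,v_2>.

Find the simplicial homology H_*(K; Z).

H_0 ≅ Z,  H_1 ≅ Z^2.

Take the total order v_0 < v_1 < v_2 < v_3 < v_4 on the vertex set. Then K (dimension 1) consists of the simplices:

  0-simplices (5): [v_0], [v_1], [v_2], [v_3], [v_4]
  1-simplices (6): [v_0,v_1], [v_0,v_4], [v_1,v_4], [v_2,v_3], [v_2,v_4], [v_3,v_4]

giving chain groups C_0 ≅ Z^5, C_1 ≅ Z^6.

∂_1: C_1 → C_0 is given by ∂[p,q] = [q] − [p]. For instance
  ∂[v_2,v_3] = [v_3] − [v_2].
As a 5×6 matrix over Z this has rank 4, with invariant factors (1,1,1,1).

From H_k ≅ ker(∂_k) / im(∂_{k+1}) we obtain:

  H_0: rank C_0 − rank ∂_1 = 5 − 4 = 1, and the invariant factors of ∂_1 are all 1, so H_0 ≅ Z.
  H_1: rank ker ∂_1 − rank ∂_2 = (6 − 4) − 0 = 2, and there is no ∂_2, so H_1 ≅ Z^2.

(K is a triangulation of a wedge of 2 circles.)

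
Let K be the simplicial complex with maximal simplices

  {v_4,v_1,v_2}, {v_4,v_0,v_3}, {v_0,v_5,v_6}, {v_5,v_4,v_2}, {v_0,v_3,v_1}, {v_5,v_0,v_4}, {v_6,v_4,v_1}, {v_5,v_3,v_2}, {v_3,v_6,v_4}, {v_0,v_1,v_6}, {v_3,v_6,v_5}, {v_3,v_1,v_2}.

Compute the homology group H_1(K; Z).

Order the vertices as v_0 < v_1 < v_2 < v_3 < v_4 < v_5 < v_6. Listing each simplex with vertices in this order, K has dimension 2 with simplices:

  0-simplices (7): [v_0], [v_1], [v_2], [v_3], [v_4], [v_5], [v_6]
  1-simplices (18): (18 of them)
  2-simplices (12): (12 of them)

so the chain groups are C_0 ≅ Z^7, C_1 ≅ Z^18, C_2 ≅ Z^12.

Boundary ∂_1: C_1 → C_0 sends each edge [p,q] (with p < q) to q − p.
This gives a 7×18 integer matrix of rank 6; reducing to Smith normal form yields diagonal entries (1,1,1,1,1,1).

The boundary map ∂_2: C_2 → C_1 sends each 2-simplex [p,q,r] to [q,r] − [p,r] + [p,q]. For instance
  ∂[v_0,v_1,v_3] = [v_1,v_3] − [v_0,v_3] + [v_0,v_1],
  ∂[v_1,v_2,v_3] = [v_2,v_3] − [v_1,v_3] + [v_1,v_2].
The 18×12 boundary matrix has rank 12 and Smith normal form diag(1,1,1,1,1,1,1,1,1,1,1,2).

Reading off H_k = ker ∂_k / im ∂_{k+1}:

  H_1: rank ker ∂_1 − rank ∂_2 = (18 − 6) − 12 = 0, and ∂_2 has invariant factor 2 > 1, so H_1 = Z_2.

H_1 = Z_2.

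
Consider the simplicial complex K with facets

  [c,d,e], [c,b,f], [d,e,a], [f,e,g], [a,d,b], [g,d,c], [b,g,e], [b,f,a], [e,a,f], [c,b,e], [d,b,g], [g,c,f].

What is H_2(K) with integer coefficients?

H_2 ≅ 0.

Order the vertices as a < b < c < d < e < f < g. Listing each simplex with vertices in this order, K has dimension 2 with simplices:

  0-simplices (7): a, b, c, d, e, f, g
  1-simplices (18): ab, ad, ae, af, bc, bd, be, bf, bg, cd, ce, cf, cg, de, dg, ef, eg, fg
  2-simplices (12): abd, abf, ade, aef, bce, bcf, bdg, beg, cde, cdg, cfg, efg

giving chain groups C_0 ≅ Z^7, C_1 ≅ Z^18, C_2 ≅ Z^12.

∂_1: C_1 → C_0 maps an edge to its endpoints' difference, ∂[p,q] = q − p.
This gives a 7×18 integer matrix of rank 6; reducing to Smith normal form yields diagonal entries (1,1,1,1,1,1).

Boundary ∂_2: C_2 → C_1 acts by ∂[p,q,r] = [q,r] − [p,r] + [p,q]. For instance
  ∂bcf = cf − bf + bc,
  ∂aef = ef − af + ae.
The 18×12 boundary matrix has rank 12 and Smith normal form diag(1,1,1,1,1,1,1,1,1,1,1,2).

Reading off H_k = ker ∂_k / im ∂_{k+1}:

  H_2: rank ker ∂_2 − rank ∂_3 = (12 − 12) − 0 = 0, and there is no ∂_3, so H_2 ≅ 0.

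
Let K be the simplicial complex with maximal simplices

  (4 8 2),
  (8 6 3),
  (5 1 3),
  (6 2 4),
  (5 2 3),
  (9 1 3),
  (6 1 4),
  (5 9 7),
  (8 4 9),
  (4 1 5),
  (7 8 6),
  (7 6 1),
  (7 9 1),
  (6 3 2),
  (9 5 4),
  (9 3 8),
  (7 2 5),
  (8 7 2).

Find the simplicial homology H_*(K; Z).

K has 9 vertices, 27 edges, 18 triangles.
rank ∂_0 = 0, rank ∂_1 = 8 ⇒ b_0 = 9 − 0 − 8 = 1; all invariant factors of ∂_1 are 1 so no torsion. So H_0 ≅ Z.
rank ∂_1 = 8, rank ∂_2 = 18 ⇒ b_1 = 27 − 8 − 18 = 1; ∂_2 has invariant factor(s) [2] giving torsion. So H_1 ≅ Z ⊕ Z/2Z.
rank ∂_2 = 18, rank ∂_3 = 0 ⇒ b_2 = 18 − 18 − 0 = 0. So H_2 ≅ 0.

H_0 = Z,  H_1 = Z ⊕ Z/2Z,  H_2 = 0.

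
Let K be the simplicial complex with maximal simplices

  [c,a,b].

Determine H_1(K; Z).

Take the total order a < b < c on the vertex set. Then K (dimension 2) consists of the simplices:

  0-simplices (3): a, b, c
  1-simplices (3): ab, ac, bc
  2-simplices (1): abc

Hence C_0 ≅ Z^3, C_1 ≅ Z^3, C_2 ≅ Z^1.

∂_1: C_1 → C_0 maps an edge to its endpoints' difference, ∂[p,q] = q − p. For instance
  ∂bc = c − b.
As a 3×3 matrix over Z this has rank 2, with invariant factors (1,1).

∂_2: C_2 → C_1 maps a triangle to the signed sum of its edges. For instance
  ∂abc = bc − ac + ab.
The 3×1 boundary matrix has rank 1 and Smith normal form diag(1).

Reading off H_k = ker ∂_k / im ∂_{k+1}:

  H_1: rank ker ∂_1 − rank ∂_2 = (3 − 2) − 1 = 0, and the invariant factors of ∂_2 are all 1, so H_1 ≅ 0.

H_1 ≅ 0.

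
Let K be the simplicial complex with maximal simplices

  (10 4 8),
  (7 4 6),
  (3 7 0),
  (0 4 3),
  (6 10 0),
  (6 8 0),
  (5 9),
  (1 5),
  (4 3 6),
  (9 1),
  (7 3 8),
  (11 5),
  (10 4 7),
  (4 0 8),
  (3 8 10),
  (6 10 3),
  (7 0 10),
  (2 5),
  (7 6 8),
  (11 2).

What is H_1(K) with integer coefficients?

K has 12 vertices, 27 edges, 14 triangles.
rank ∂_1 = 10, rank ∂_2 = 13 ⇒ b_1 = 27 − 10 − 13 = 4; all invariant factors of ∂_2 are 1 so no torsion. So H_1 ≅ Z^4.

H_1 ≅ Z^4.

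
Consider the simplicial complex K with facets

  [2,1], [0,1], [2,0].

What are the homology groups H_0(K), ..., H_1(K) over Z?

Take the total order 0 < 1 < 2 on the vertex set. Then K (dimension 1) consists of the simplices:

  0-simplices (3): [0], [1], [2]
  1-simplices (3): [0,1], [0,2], [1,2]

so the chain groups are C_0 ≅ Z^3, C_1 ≅ Z^3.

Boundary ∂_1: C_1 → C_0 sends each edge [p,q] (with p < q) to q − p. For instance
  ∂[0,2] = [2] − [0].
This gives a 3×3 integer matrix of rank 2; reducing to Smith normal form yields diagonal entries (1,1).

Reading off H_k = ker ∂_k / im ∂_{k+1}:

  H_0: rank C_0 − rank ∂_1 = 3 − 2 = 1, and the invariant factors of ∂_1 are all 1, so H_0 ≅ Z.
  H_1: rank ker ∂_1 − rank ∂_2 = (3 − 2) − 0 = 1, and there is no ∂_2, so H_1 ≅ Z.

H_0 ≅ Z,  H_1 ≅ Z.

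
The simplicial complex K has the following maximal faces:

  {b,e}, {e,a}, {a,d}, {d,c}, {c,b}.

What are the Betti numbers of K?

b_0 = 1, b_1 = 1.

Take the total order a < b < c < d < e on the vertex set. Then K (dimension 1) consists of the simplices:

  0-simplices (5): a, b, c, d, e
  1-simplices (5): ad, ae, bc, be, cd

giving chain groups C_0 ≅ Z^5, C_1 ≅ Z^5.

The boundary map ∂_1: C_1 → C_0 is given by ∂[p,q] = [q] − [p]. For instance
  ∂be = e − b.
The resulting 5×5 matrix has rank 4, and its Smith normal form has invariant factors (1,1,1,1).

Computing H_k = (kernel of ∂_k) / (image of ∂_{k+1}):

  H_0: rank C_0 − rank ∂_1 = 5 − 4 = 1, and the invariant factors of ∂_1 are all 1, so H_0 = Z.
  H_1: rank ker ∂_1 − rank ∂_2 = (5 − 4) − 0 = 1, and there is no ∂_2, so H_1 = Z.

As a check, the Euler characteristic is 5 − 5 = 0, which agrees with 1 − 1 = 0.

Hence the Betti numbers are b_0 = 1, b_1 = 1.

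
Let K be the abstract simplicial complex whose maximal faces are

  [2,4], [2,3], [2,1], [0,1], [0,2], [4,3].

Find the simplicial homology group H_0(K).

H_0 = Z.

We work with the vertex ordering 0 < 1 < 2 < 3 < 4. The simplices of K, each written with vertices in increasing order, are:

  0-simplices (5): [0], [1], [2], [3], [4]
  1-simplices (6): [0,1], [0,2], [1,2], [2,3], [2,4], [3,4]

so the chain groups are C_0 ≅ Z^5, C_1 ≅ Z^6.

The boundary map ∂_1: C_1 → C_0 is given by ∂[p,q] = [q] − [p]. For instance
  ∂[3,4] = [4] − [3].
The resulting 5×6 matrix has rank 4, and its Smith normal form has invariant factors (1,1,1,1).

Computing H_k = (kernel of ∂_k) / (image of ∂_{k+1}):

  H_0: rank C_0 − rank ∂_1 = 5 − 4 = 1, and the invariant factors of ∂_1 are all 1, so H_0 = Z.

(K is a triangulation of a wedge of 2 circles.)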